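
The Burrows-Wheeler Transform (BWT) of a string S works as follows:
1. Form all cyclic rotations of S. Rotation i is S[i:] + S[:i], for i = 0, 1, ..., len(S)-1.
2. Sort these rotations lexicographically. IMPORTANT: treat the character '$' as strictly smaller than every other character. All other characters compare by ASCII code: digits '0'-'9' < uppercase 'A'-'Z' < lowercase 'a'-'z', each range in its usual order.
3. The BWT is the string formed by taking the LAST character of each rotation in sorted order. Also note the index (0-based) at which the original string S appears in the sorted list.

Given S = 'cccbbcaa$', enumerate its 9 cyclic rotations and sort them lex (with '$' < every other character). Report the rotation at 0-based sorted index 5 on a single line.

All 9 rotations (rotation i = S[i:]+S[:i]):
  rot[0] = cccbbcaa$
  rot[1] = ccbbcaa$c
  rot[2] = cbbcaa$cc
  rot[3] = bbcaa$ccc
  rot[4] = bcaa$cccb
  rot[5] = caa$cccbb
  rot[6] = aa$cccbbc
  rot[7] = a$cccbbca
  rot[8] = $cccbbcaa
Sorted (with $ < everything):
  sorted[0] = $cccbbcaa
  sorted[1] = a$cccbbca
  sorted[2] = aa$cccbbc
  sorted[3] = bbcaa$ccc
  sorted[4] = bcaa$cccb
  sorted[5] = caa$cccbb
  sorted[6] = cbbcaa$cc
  sorted[7] = ccbbcaa$c
  sorted[8] = cccbbcaa$
sorted[5] = caa$cccbb

Answer: caa$cccbb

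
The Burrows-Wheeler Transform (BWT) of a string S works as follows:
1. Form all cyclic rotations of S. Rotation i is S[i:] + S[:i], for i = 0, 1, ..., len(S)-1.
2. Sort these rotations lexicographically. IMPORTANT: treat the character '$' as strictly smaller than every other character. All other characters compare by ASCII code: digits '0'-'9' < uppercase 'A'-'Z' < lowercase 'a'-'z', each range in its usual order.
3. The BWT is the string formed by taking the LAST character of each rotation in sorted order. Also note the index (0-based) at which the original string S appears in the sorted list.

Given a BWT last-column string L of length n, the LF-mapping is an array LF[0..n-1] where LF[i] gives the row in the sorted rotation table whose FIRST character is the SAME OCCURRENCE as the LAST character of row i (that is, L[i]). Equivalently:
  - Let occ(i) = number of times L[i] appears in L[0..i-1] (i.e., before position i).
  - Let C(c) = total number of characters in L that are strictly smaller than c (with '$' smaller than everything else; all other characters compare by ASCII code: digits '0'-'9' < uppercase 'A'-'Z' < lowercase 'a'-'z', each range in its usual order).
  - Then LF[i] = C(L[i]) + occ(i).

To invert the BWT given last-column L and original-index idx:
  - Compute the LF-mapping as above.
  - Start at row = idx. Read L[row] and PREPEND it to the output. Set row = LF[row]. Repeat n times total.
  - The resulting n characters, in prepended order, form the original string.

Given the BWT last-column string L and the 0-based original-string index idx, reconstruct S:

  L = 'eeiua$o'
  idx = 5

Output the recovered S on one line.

Answer: oueaie$

Derivation:
LF mapping: 2 3 4 6 1 0 5
Walk LF starting at row 5, prepending L[row]:
  step 1: row=5, L[5]='$', prepend. Next row=LF[5]=0
  step 2: row=0, L[0]='e', prepend. Next row=LF[0]=2
  step 3: row=2, L[2]='i', prepend. Next row=LF[2]=4
  step 4: row=4, L[4]='a', prepend. Next row=LF[4]=1
  step 5: row=1, L[1]='e', prepend. Next row=LF[1]=3
  step 6: row=3, L[3]='u', prepend. Next row=LF[3]=6
  step 7: row=6, L[6]='o', prepend. Next row=LF[6]=5
Reversed output: oueaie$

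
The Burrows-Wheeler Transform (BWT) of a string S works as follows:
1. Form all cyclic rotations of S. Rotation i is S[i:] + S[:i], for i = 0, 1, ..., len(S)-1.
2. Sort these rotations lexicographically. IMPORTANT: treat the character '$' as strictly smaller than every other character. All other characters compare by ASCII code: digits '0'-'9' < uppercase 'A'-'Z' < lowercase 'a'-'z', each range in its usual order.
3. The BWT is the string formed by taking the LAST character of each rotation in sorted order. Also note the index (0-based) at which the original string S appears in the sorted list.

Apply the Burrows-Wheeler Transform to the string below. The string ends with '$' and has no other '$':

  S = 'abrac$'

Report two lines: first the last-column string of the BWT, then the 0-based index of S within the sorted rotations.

All 6 rotations (rotation i = S[i:]+S[:i]):
  rot[0] = abrac$
  rot[1] = brac$a
  rot[2] = rac$ab
  rot[3] = ac$abr
  rot[4] = c$abra
  rot[5] = $abrac
Sorted (with $ < everything):
  sorted[0] = $abrac  (last char: 'c')
  sorted[1] = abrac$  (last char: '$')
  sorted[2] = ac$abr  (last char: 'r')
  sorted[3] = brac$a  (last char: 'a')
  sorted[4] = c$abra  (last char: 'a')
  sorted[5] = rac$ab  (last char: 'b')
Last column: c$raab
Original string S is at sorted index 1

Answer: c$raab
1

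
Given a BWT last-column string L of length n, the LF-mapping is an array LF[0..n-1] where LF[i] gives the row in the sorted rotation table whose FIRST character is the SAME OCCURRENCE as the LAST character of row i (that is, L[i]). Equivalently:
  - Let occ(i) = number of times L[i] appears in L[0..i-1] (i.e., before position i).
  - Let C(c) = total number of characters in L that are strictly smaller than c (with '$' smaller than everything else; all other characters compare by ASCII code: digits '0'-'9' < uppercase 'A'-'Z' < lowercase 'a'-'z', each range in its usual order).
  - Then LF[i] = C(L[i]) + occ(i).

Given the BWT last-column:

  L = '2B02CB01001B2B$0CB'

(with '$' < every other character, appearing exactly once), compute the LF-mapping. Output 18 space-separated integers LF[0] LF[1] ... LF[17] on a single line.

Answer: 8 11 1 9 16 12 2 6 3 4 7 13 10 14 0 5 17 15

Derivation:
Char counts: '$':1, '0':5, '1':2, '2':3, 'B':5, 'C':2
C (first-col start): C('$')=0, C('0')=1, C('1')=6, C('2')=8, C('B')=11, C('C')=16
L[0]='2': occ=0, LF[0]=C('2')+0=8+0=8
L[1]='B': occ=0, LF[1]=C('B')+0=11+0=11
L[2]='0': occ=0, LF[2]=C('0')+0=1+0=1
L[3]='2': occ=1, LF[3]=C('2')+1=8+1=9
L[4]='C': occ=0, LF[4]=C('C')+0=16+0=16
L[5]='B': occ=1, LF[5]=C('B')+1=11+1=12
L[6]='0': occ=1, LF[6]=C('0')+1=1+1=2
L[7]='1': occ=0, LF[7]=C('1')+0=6+0=6
L[8]='0': occ=2, LF[8]=C('0')+2=1+2=3
L[9]='0': occ=3, LF[9]=C('0')+3=1+3=4
L[10]='1': occ=1, LF[10]=C('1')+1=6+1=7
L[11]='B': occ=2, LF[11]=C('B')+2=11+2=13
L[12]='2': occ=2, LF[12]=C('2')+2=8+2=10
L[13]='B': occ=3, LF[13]=C('B')+3=11+3=14
L[14]='$': occ=0, LF[14]=C('$')+0=0+0=0
L[15]='0': occ=4, LF[15]=C('0')+4=1+4=5
L[16]='C': occ=1, LF[16]=C('C')+1=16+1=17
L[17]='B': occ=4, LF[17]=C('B')+4=11+4=15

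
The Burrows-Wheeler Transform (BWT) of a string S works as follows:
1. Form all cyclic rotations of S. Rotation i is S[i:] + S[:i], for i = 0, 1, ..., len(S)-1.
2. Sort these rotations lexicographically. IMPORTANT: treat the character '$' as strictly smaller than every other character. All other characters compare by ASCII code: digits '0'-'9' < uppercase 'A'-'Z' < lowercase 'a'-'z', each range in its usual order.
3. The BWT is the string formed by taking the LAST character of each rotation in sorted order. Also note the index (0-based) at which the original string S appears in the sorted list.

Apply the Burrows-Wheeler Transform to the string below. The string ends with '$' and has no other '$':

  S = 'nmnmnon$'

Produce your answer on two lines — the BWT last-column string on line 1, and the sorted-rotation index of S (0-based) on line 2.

Answer: nnno$mmn
4

Derivation:
All 8 rotations (rotation i = S[i:]+S[:i]):
  rot[0] = nmnmnon$
  rot[1] = mnmnon$n
  rot[2] = nmnon$nm
  rot[3] = mnon$nmn
  rot[4] = non$nmnm
  rot[5] = on$nmnmn
  rot[6] = n$nmnmno
  rot[7] = $nmnmnon
Sorted (with $ < everything):
  sorted[0] = $nmnmnon  (last char: 'n')
  sorted[1] = mnmnon$n  (last char: 'n')
  sorted[2] = mnon$nmn  (last char: 'n')
  sorted[3] = n$nmnmno  (last char: 'o')
  sorted[4] = nmnmnon$  (last char: '$')
  sorted[5] = nmnon$nm  (last char: 'm')
  sorted[6] = non$nmnm  (last char: 'm')
  sorted[7] = on$nmnmn  (last char: 'n')
Last column: nnno$mmn
Original string S is at sorted index 4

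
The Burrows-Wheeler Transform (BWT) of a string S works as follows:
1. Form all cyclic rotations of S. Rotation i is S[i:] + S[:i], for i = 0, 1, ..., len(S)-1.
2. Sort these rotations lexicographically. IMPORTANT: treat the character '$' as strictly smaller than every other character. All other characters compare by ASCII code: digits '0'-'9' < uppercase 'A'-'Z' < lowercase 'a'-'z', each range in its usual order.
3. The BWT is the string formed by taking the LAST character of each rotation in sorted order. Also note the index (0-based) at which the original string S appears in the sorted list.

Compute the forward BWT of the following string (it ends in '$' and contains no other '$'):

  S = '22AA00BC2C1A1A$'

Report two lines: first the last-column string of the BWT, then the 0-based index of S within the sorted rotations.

All 15 rotations (rotation i = S[i:]+S[:i]):
  rot[0] = 22AA00BC2C1A1A$
  rot[1] = 2AA00BC2C1A1A$2
  rot[2] = AA00BC2C1A1A$22
  rot[3] = A00BC2C1A1A$22A
  rot[4] = 00BC2C1A1A$22AA
  rot[5] = 0BC2C1A1A$22AA0
  rot[6] = BC2C1A1A$22AA00
  rot[7] = C2C1A1A$22AA00B
  rot[8] = 2C1A1A$22AA00BC
  rot[9] = C1A1A$22AA00BC2
  rot[10] = 1A1A$22AA00BC2C
  rot[11] = A1A$22AA00BC2C1
  rot[12] = 1A$22AA00BC2C1A
  rot[13] = A$22AA00BC2C1A1
  rot[14] = $22AA00BC2C1A1A
Sorted (with $ < everything):
  sorted[0] = $22AA00BC2C1A1A  (last char: 'A')
  sorted[1] = 00BC2C1A1A$22AA  (last char: 'A')
  sorted[2] = 0BC2C1A1A$22AA0  (last char: '0')
  sorted[3] = 1A$22AA00BC2C1A  (last char: 'A')
  sorted[4] = 1A1A$22AA00BC2C  (last char: 'C')
  sorted[5] = 22AA00BC2C1A1A$  (last char: '$')
  sorted[6] = 2AA00BC2C1A1A$2  (last char: '2')
  sorted[7] = 2C1A1A$22AA00BC  (last char: 'C')
  sorted[8] = A$22AA00BC2C1A1  (last char: '1')
  sorted[9] = A00BC2C1A1A$22A  (last char: 'A')
  sorted[10] = A1A$22AA00BC2C1  (last char: '1')
  sorted[11] = AA00BC2C1A1A$22  (last char: '2')
  sorted[12] = BC2C1A1A$22AA00  (last char: '0')
  sorted[13] = C1A1A$22AA00BC2  (last char: '2')
  sorted[14] = C2C1A1A$22AA00B  (last char: 'B')
Last column: AA0AC$2C1A1202B
Original string S is at sorted index 5

Answer: AA0AC$2C1A1202B
5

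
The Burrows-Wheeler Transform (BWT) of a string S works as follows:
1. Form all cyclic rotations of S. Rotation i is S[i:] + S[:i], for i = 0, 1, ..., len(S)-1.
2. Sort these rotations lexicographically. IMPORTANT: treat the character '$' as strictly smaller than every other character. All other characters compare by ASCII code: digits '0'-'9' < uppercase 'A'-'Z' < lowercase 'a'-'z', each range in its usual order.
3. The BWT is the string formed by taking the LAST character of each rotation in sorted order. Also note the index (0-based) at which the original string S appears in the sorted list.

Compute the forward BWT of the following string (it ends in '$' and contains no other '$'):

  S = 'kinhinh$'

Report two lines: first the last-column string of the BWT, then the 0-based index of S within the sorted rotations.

Answer: hnnhk$ii
5

Derivation:
All 8 rotations (rotation i = S[i:]+S[:i]):
  rot[0] = kinhinh$
  rot[1] = inhinh$k
  rot[2] = nhinh$ki
  rot[3] = hinh$kin
  rot[4] = inh$kinh
  rot[5] = nh$kinhi
  rot[6] = h$kinhin
  rot[7] = $kinhinh
Sorted (with $ < everything):
  sorted[0] = $kinhinh  (last char: 'h')
  sorted[1] = h$kinhin  (last char: 'n')
  sorted[2] = hinh$kin  (last char: 'n')
  sorted[3] = inh$kinh  (last char: 'h')
  sorted[4] = inhinh$k  (last char: 'k')
  sorted[5] = kinhinh$  (last char: '$')
  sorted[6] = nh$kinhi  (last char: 'i')
  sorted[7] = nhinh$ki  (last char: 'i')
Last column: hnnhk$ii
Original string S is at sorted index 5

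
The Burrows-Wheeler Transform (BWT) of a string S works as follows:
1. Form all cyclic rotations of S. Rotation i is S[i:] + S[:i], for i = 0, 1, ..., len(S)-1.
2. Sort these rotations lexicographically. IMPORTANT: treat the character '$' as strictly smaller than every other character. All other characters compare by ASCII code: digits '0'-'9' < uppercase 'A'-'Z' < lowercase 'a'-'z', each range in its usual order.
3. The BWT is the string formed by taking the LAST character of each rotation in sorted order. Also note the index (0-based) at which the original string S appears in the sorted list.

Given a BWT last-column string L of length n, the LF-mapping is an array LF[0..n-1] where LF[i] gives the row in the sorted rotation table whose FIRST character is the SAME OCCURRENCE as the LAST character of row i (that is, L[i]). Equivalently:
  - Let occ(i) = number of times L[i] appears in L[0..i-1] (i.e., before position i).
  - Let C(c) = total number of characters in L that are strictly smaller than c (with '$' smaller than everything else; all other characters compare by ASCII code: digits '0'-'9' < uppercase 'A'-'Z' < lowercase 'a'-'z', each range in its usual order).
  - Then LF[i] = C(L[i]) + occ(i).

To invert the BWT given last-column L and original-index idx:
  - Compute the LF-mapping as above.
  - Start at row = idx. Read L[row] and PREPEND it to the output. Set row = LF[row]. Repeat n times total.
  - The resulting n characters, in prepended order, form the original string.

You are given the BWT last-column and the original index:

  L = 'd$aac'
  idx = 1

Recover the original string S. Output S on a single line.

LF mapping: 4 0 1 2 3
Walk LF starting at row 1, prepending L[row]:
  step 1: row=1, L[1]='$', prepend. Next row=LF[1]=0
  step 2: row=0, L[0]='d', prepend. Next row=LF[0]=4
  step 3: row=4, L[4]='c', prepend. Next row=LF[4]=3
  step 4: row=3, L[3]='a', prepend. Next row=LF[3]=2
  step 5: row=2, L[2]='a', prepend. Next row=LF[2]=1
Reversed output: aacd$

Answer: aacd$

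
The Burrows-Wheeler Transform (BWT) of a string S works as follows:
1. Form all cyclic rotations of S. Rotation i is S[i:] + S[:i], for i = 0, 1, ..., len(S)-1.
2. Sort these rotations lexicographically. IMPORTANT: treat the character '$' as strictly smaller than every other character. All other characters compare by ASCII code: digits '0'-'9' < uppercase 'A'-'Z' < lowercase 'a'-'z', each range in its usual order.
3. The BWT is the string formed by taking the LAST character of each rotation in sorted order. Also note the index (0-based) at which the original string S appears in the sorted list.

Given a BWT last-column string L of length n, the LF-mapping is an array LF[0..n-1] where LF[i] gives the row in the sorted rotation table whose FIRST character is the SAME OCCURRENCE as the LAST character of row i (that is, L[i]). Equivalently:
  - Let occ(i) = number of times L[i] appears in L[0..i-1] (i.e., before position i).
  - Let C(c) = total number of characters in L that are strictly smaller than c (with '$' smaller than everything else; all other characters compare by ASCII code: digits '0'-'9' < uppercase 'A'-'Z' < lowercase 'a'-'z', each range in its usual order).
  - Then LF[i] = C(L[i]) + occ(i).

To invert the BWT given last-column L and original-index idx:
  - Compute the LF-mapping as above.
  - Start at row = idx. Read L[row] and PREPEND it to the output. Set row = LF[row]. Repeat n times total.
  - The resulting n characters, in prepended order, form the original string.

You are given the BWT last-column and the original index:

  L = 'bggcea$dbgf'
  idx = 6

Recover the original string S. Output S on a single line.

LF mapping: 2 8 9 4 6 1 0 5 3 10 7
Walk LF starting at row 6, prepending L[row]:
  step 1: row=6, L[6]='$', prepend. Next row=LF[6]=0
  step 2: row=0, L[0]='b', prepend. Next row=LF[0]=2
  step 3: row=2, L[2]='g', prepend. Next row=LF[2]=9
  step 4: row=9, L[9]='g', prepend. Next row=LF[9]=10
  step 5: row=10, L[10]='f', prepend. Next row=LF[10]=7
  step 6: row=7, L[7]='d', prepend. Next row=LF[7]=5
  step 7: row=5, L[5]='a', prepend. Next row=LF[5]=1
  step 8: row=1, L[1]='g', prepend. Next row=LF[1]=8
  step 9: row=8, L[8]='b', prepend. Next row=LF[8]=3
  step 10: row=3, L[3]='c', prepend. Next row=LF[3]=4
  step 11: row=4, L[4]='e', prepend. Next row=LF[4]=6
Reversed output: ecbgadfggb$

Answer: ecbgadfggb$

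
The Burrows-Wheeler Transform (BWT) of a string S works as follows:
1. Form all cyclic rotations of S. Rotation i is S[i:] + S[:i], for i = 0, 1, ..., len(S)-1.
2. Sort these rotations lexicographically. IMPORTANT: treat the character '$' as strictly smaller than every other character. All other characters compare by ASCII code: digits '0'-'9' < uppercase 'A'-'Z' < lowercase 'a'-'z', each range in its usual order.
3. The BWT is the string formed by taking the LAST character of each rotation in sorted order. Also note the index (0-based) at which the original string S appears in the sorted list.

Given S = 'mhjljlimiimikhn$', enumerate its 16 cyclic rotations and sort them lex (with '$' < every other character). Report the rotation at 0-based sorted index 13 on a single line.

All 16 rotations (rotation i = S[i:]+S[:i]):
  rot[0] = mhjljlimiimikhn$
  rot[1] = hjljlimiimikhn$m
  rot[2] = jljlimiimikhn$mh
  rot[3] = ljlimiimikhn$mhj
  rot[4] = jlimiimikhn$mhjl
  rot[5] = limiimikhn$mhjlj
  rot[6] = imiimikhn$mhjljl
  rot[7] = miimikhn$mhjljli
  rot[8] = iimikhn$mhjljlim
  rot[9] = imikhn$mhjljlimi
  rot[10] = mikhn$mhjljlimii
  rot[11] = ikhn$mhjljlimiim
  rot[12] = khn$mhjljlimiimi
  rot[13] = hn$mhjljlimiimik
  rot[14] = n$mhjljlimiimikh
  rot[15] = $mhjljlimiimikhn
Sorted (with $ < everything):
  sorted[0] = $mhjljlimiimikhn
  sorted[1] = hjljlimiimikhn$m
  sorted[2] = hn$mhjljlimiimik
  sorted[3] = iimikhn$mhjljlim
  sorted[4] = ikhn$mhjljlimiim
  sorted[5] = imiimikhn$mhjljl
  sorted[6] = imikhn$mhjljlimi
  sorted[7] = jlimiimikhn$mhjl
  sorted[8] = jljlimiimikhn$mh
  sorted[9] = khn$mhjljlimiimi
  sorted[10] = limiimikhn$mhjlj
  sorted[11] = ljlimiimikhn$mhj
  sorted[12] = mhjljlimiimikhn$
  sorted[13] = miimikhn$mhjljli
  sorted[14] = mikhn$mhjljlimii
  sorted[15] = n$mhjljlimiimikh
sorted[13] = miimikhn$mhjljli

Answer: miimikhn$mhjljli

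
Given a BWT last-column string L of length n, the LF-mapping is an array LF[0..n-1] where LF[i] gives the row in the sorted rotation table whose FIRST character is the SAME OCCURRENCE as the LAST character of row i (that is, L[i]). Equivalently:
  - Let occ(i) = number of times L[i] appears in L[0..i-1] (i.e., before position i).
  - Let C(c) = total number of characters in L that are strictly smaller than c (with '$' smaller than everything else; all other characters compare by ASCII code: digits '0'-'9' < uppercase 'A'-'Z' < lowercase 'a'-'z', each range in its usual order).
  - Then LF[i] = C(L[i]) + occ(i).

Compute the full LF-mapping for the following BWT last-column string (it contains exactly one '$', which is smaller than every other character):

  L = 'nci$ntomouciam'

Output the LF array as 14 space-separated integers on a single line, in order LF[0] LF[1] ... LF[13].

Answer: 8 2 4 0 9 12 10 6 11 13 3 5 1 7

Derivation:
Char counts: '$':1, 'a':1, 'c':2, 'i':2, 'm':2, 'n':2, 'o':2, 't':1, 'u':1
C (first-col start): C('$')=0, C('a')=1, C('c')=2, C('i')=4, C('m')=6, C('n')=8, C('o')=10, C('t')=12, C('u')=13
L[0]='n': occ=0, LF[0]=C('n')+0=8+0=8
L[1]='c': occ=0, LF[1]=C('c')+0=2+0=2
L[2]='i': occ=0, LF[2]=C('i')+0=4+0=4
L[3]='$': occ=0, LF[3]=C('$')+0=0+0=0
L[4]='n': occ=1, LF[4]=C('n')+1=8+1=9
L[5]='t': occ=0, LF[5]=C('t')+0=12+0=12
L[6]='o': occ=0, LF[6]=C('o')+0=10+0=10
L[7]='m': occ=0, LF[7]=C('m')+0=6+0=6
L[8]='o': occ=1, LF[8]=C('o')+1=10+1=11
L[9]='u': occ=0, LF[9]=C('u')+0=13+0=13
L[10]='c': occ=1, LF[10]=C('c')+1=2+1=3
L[11]='i': occ=1, LF[11]=C('i')+1=4+1=5
L[12]='a': occ=0, LF[12]=C('a')+0=1+0=1
L[13]='m': occ=1, LF[13]=C('m')+1=6+1=7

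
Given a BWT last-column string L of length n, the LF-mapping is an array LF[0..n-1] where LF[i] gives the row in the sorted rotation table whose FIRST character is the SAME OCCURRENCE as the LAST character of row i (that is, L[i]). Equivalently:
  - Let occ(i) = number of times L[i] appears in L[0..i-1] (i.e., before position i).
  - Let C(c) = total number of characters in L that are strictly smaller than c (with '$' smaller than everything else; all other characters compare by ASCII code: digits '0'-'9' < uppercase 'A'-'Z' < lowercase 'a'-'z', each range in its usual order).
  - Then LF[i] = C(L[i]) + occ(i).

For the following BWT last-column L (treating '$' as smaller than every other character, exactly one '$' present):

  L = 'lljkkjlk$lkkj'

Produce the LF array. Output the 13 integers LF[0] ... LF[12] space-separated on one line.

Answer: 9 10 1 4 5 2 11 6 0 12 7 8 3

Derivation:
Char counts: '$':1, 'j':3, 'k':5, 'l':4
C (first-col start): C('$')=0, C('j')=1, C('k')=4, C('l')=9
L[0]='l': occ=0, LF[0]=C('l')+0=9+0=9
L[1]='l': occ=1, LF[1]=C('l')+1=9+1=10
L[2]='j': occ=0, LF[2]=C('j')+0=1+0=1
L[3]='k': occ=0, LF[3]=C('k')+0=4+0=4
L[4]='k': occ=1, LF[4]=C('k')+1=4+1=5
L[5]='j': occ=1, LF[5]=C('j')+1=1+1=2
L[6]='l': occ=2, LF[6]=C('l')+2=9+2=11
L[7]='k': occ=2, LF[7]=C('k')+2=4+2=6
L[8]='$': occ=0, LF[8]=C('$')+0=0+0=0
L[9]='l': occ=3, LF[9]=C('l')+3=9+3=12
L[10]='k': occ=3, LF[10]=C('k')+3=4+3=7
L[11]='k': occ=4, LF[11]=C('k')+4=4+4=8
L[12]='j': occ=2, LF[12]=C('j')+2=1+2=3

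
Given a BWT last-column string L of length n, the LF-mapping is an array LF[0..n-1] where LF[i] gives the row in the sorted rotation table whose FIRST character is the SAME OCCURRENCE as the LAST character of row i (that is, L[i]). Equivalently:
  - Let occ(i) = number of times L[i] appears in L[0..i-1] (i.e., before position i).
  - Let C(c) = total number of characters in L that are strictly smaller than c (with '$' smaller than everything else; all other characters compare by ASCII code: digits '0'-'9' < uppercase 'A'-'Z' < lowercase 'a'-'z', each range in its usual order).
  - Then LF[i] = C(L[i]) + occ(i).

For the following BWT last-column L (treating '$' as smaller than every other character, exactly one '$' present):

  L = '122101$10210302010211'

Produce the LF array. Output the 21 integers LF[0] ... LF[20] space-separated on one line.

Char counts: '$':1, '0':6, '1':8, '2':5, '3':1
C (first-col start): C('$')=0, C('0')=1, C('1')=7, C('2')=15, C('3')=20
L[0]='1': occ=0, LF[0]=C('1')+0=7+0=7
L[1]='2': occ=0, LF[1]=C('2')+0=15+0=15
L[2]='2': occ=1, LF[2]=C('2')+1=15+1=16
L[3]='1': occ=1, LF[3]=C('1')+1=7+1=8
L[4]='0': occ=0, LF[4]=C('0')+0=1+0=1
L[5]='1': occ=2, LF[5]=C('1')+2=7+2=9
L[6]='$': occ=0, LF[6]=C('$')+0=0+0=0
L[7]='1': occ=3, LF[7]=C('1')+3=7+3=10
L[8]='0': occ=1, LF[8]=C('0')+1=1+1=2
L[9]='2': occ=2, LF[9]=C('2')+2=15+2=17
L[10]='1': occ=4, LF[10]=C('1')+4=7+4=11
L[11]='0': occ=2, LF[11]=C('0')+2=1+2=3
L[12]='3': occ=0, LF[12]=C('3')+0=20+0=20
L[13]='0': occ=3, LF[13]=C('0')+3=1+3=4
L[14]='2': occ=3, LF[14]=C('2')+3=15+3=18
L[15]='0': occ=4, LF[15]=C('0')+4=1+4=5
L[16]='1': occ=5, LF[16]=C('1')+5=7+5=12
L[17]='0': occ=5, LF[17]=C('0')+5=1+5=6
L[18]='2': occ=4, LF[18]=C('2')+4=15+4=19
L[19]='1': occ=6, LF[19]=C('1')+6=7+6=13
L[20]='1': occ=7, LF[20]=C('1')+7=7+7=14

Answer: 7 15 16 8 1 9 0 10 2 17 11 3 20 4 18 5 12 6 19 13 14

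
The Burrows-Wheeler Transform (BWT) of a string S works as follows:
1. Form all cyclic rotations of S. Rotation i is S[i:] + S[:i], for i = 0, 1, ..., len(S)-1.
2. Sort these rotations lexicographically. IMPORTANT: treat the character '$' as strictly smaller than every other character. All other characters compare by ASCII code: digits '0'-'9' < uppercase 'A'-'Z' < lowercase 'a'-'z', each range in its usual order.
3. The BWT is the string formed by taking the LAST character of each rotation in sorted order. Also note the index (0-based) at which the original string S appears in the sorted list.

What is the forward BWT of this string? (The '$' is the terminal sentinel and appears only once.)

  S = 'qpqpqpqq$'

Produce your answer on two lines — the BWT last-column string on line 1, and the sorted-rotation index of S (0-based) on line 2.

Answer: qqqqq$ppp
5

Derivation:
All 9 rotations (rotation i = S[i:]+S[:i]):
  rot[0] = qpqpqpqq$
  rot[1] = pqpqpqq$q
  rot[2] = qpqpqq$qp
  rot[3] = pqpqq$qpq
  rot[4] = qpqq$qpqp
  rot[5] = pqq$qpqpq
  rot[6] = qq$qpqpqp
  rot[7] = q$qpqpqpq
  rot[8] = $qpqpqpqq
Sorted (with $ < everything):
  sorted[0] = $qpqpqpqq  (last char: 'q')
  sorted[1] = pqpqpqq$q  (last char: 'q')
  sorted[2] = pqpqq$qpq  (last char: 'q')
  sorted[3] = pqq$qpqpq  (last char: 'q')
  sorted[4] = q$qpqpqpq  (last char: 'q')
  sorted[5] = qpqpqpqq$  (last char: '$')
  sorted[6] = qpqpqq$qp  (last char: 'p')
  sorted[7] = qpqq$qpqp  (last char: 'p')
  sorted[8] = qq$qpqpqp  (last char: 'p')
Last column: qqqqq$ppp
Original string S is at sorted index 5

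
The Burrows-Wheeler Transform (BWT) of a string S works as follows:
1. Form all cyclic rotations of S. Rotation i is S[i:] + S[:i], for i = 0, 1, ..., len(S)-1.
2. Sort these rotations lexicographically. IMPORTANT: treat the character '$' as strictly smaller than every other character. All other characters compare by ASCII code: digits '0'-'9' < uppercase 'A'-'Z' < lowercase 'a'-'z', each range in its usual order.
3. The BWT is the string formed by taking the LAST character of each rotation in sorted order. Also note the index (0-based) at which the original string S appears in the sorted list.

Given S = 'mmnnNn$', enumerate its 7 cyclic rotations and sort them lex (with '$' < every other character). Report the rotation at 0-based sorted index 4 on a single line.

All 7 rotations (rotation i = S[i:]+S[:i]):
  rot[0] = mmnnNn$
  rot[1] = mnnNn$m
  rot[2] = nnNn$mm
  rot[3] = nNn$mmn
  rot[4] = Nn$mmnn
  rot[5] = n$mmnnN
  rot[6] = $mmnnNn
Sorted (with $ < everything):
  sorted[0] = $mmnnNn
  sorted[1] = Nn$mmnn
  sorted[2] = mmnnNn$
  sorted[3] = mnnNn$m
  sorted[4] = n$mmnnN
  sorted[5] = nNn$mmn
  sorted[6] = nnNn$mm
sorted[4] = n$mmnnN

Answer: n$mmnnN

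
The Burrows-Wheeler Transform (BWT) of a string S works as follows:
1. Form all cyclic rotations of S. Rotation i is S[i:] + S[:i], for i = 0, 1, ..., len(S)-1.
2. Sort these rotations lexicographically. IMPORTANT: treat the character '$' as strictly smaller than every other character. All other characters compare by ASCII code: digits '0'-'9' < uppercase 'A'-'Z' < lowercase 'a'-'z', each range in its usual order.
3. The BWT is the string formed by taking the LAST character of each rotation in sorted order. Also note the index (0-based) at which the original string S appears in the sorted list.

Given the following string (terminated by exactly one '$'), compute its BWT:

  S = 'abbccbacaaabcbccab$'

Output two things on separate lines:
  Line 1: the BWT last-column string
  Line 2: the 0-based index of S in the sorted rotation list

Answer: bcac$abacaacbaccbbb
4

Derivation:
All 19 rotations (rotation i = S[i:]+S[:i]):
  rot[0] = abbccbacaaabcbccab$
  rot[1] = bbccbacaaabcbccab$a
  rot[2] = bccbacaaabcbccab$ab
  rot[3] = ccbacaaabcbccab$abb
  rot[4] = cbacaaabcbccab$abbc
  rot[5] = bacaaabcbccab$abbcc
  rot[6] = acaaabcbccab$abbccb
  rot[7] = caaabcbccab$abbccba
  rot[8] = aaabcbccab$abbccbac
  rot[9] = aabcbccab$abbccbaca
  rot[10] = abcbccab$abbccbacaa
  rot[11] = bcbccab$abbccbacaaa
  rot[12] = cbccab$abbccbacaaab
  rot[13] = bccab$abbccbacaaabc
  rot[14] = ccab$abbccbacaaabcb
  rot[15] = cab$abbccbacaaabcbc
  rot[16] = ab$abbccbacaaabcbcc
  rot[17] = b$abbccbacaaabcbcca
  rot[18] = $abbccbacaaabcbccab
Sorted (with $ < everything):
  sorted[0] = $abbccbacaaabcbccab  (last char: 'b')
  sorted[1] = aaabcbccab$abbccbac  (last char: 'c')
  sorted[2] = aabcbccab$abbccbaca  (last char: 'a')
  sorted[3] = ab$abbccbacaaabcbcc  (last char: 'c')
  sorted[4] = abbccbacaaabcbccab$  (last char: '$')
  sorted[5] = abcbccab$abbccbacaa  (last char: 'a')
  sorted[6] = acaaabcbccab$abbccb  (last char: 'b')
  sorted[7] = b$abbccbacaaabcbcca  (last char: 'a')
  sorted[8] = bacaaabcbccab$abbcc  (last char: 'c')
  sorted[9] = bbccbacaaabcbccab$a  (last char: 'a')
  sorted[10] = bcbccab$abbccbacaaa  (last char: 'a')
  sorted[11] = bccab$abbccbacaaabc  (last char: 'c')
  sorted[12] = bccbacaaabcbccab$ab  (last char: 'b')
  sorted[13] = caaabcbccab$abbccba  (last char: 'a')
  sorted[14] = cab$abbccbacaaabcbc  (last char: 'c')
  sorted[15] = cbacaaabcbccab$abbc  (last char: 'c')
  sorted[16] = cbccab$abbccbacaaab  (last char: 'b')
  sorted[17] = ccab$abbccbacaaabcb  (last char: 'b')
  sorted[18] = ccbacaaabcbccab$abb  (last char: 'b')
Last column: bcac$abacaacbaccbbb
Original string S is at sorted index 4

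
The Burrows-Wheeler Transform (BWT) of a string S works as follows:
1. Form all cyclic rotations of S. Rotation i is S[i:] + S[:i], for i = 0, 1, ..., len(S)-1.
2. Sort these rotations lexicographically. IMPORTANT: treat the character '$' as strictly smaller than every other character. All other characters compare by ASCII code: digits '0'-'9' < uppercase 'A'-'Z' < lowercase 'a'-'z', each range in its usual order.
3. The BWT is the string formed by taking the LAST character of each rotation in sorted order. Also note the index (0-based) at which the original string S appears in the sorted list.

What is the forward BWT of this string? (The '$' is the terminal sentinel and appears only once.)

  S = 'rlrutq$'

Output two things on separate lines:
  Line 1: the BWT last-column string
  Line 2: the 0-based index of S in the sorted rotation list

Answer: qrt$lur
3

Derivation:
All 7 rotations (rotation i = S[i:]+S[:i]):
  rot[0] = rlrutq$
  rot[1] = lrutq$r
  rot[2] = rutq$rl
  rot[3] = utq$rlr
  rot[4] = tq$rlru
  rot[5] = q$rlrut
  rot[6] = $rlrutq
Sorted (with $ < everything):
  sorted[0] = $rlrutq  (last char: 'q')
  sorted[1] = lrutq$r  (last char: 'r')
  sorted[2] = q$rlrut  (last char: 't')
  sorted[3] = rlrutq$  (last char: '$')
  sorted[4] = rutq$rl  (last char: 'l')
  sorted[5] = tq$rlru  (last char: 'u')
  sorted[6] = utq$rlr  (last char: 'r')
Last column: qrt$lur
Original string S is at sorted index 3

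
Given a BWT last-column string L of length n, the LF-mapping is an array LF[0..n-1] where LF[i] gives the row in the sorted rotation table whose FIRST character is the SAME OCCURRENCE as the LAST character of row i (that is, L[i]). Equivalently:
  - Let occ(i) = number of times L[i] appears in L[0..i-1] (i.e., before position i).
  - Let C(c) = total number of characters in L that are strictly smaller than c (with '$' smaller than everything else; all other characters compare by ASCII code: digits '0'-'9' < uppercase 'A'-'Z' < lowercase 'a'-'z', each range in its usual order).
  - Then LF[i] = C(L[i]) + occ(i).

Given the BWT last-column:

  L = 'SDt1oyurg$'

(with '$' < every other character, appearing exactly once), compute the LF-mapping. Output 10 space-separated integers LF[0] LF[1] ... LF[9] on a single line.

Char counts: '$':1, '1':1, 'D':1, 'S':1, 'g':1, 'o':1, 'r':1, 't':1, 'u':1, 'y':1
C (first-col start): C('$')=0, C('1')=1, C('D')=2, C('S')=3, C('g')=4, C('o')=5, C('r')=6, C('t')=7, C('u')=8, C('y')=9
L[0]='S': occ=0, LF[0]=C('S')+0=3+0=3
L[1]='D': occ=0, LF[1]=C('D')+0=2+0=2
L[2]='t': occ=0, LF[2]=C('t')+0=7+0=7
L[3]='1': occ=0, LF[3]=C('1')+0=1+0=1
L[4]='o': occ=0, LF[4]=C('o')+0=5+0=5
L[5]='y': occ=0, LF[5]=C('y')+0=9+0=9
L[6]='u': occ=0, LF[6]=C('u')+0=8+0=8
L[7]='r': occ=0, LF[7]=C('r')+0=6+0=6
L[8]='g': occ=0, LF[8]=C('g')+0=4+0=4
L[9]='$': occ=0, LF[9]=C('$')+0=0+0=0

Answer: 3 2 7 1 5 9 8 6 4 0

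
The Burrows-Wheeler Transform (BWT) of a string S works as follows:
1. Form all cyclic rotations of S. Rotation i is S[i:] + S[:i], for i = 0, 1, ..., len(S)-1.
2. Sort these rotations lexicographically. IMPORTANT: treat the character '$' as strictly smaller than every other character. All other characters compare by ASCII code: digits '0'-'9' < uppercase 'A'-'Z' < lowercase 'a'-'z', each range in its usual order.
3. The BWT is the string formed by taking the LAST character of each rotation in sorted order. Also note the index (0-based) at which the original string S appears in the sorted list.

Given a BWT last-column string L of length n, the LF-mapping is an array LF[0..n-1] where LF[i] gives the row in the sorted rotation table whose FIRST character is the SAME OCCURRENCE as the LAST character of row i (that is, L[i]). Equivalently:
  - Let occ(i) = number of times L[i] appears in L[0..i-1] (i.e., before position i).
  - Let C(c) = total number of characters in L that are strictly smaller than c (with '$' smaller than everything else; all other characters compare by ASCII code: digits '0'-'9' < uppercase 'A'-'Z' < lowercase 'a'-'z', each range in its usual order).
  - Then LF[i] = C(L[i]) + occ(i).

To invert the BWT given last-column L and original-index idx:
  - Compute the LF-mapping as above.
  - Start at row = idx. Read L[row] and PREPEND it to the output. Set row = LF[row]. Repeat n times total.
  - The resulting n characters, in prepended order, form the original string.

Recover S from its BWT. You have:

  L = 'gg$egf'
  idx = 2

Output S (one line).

LF mapping: 3 4 0 1 5 2
Walk LF starting at row 2, prepending L[row]:
  step 1: row=2, L[2]='$', prepend. Next row=LF[2]=0
  step 2: row=0, L[0]='g', prepend. Next row=LF[0]=3
  step 3: row=3, L[3]='e', prepend. Next row=LF[3]=1
  step 4: row=1, L[1]='g', prepend. Next row=LF[1]=4
  step 5: row=4, L[4]='g', prepend. Next row=LF[4]=5
  step 6: row=5, L[5]='f', prepend. Next row=LF[5]=2
Reversed output: fggeg$

Answer: fggeg$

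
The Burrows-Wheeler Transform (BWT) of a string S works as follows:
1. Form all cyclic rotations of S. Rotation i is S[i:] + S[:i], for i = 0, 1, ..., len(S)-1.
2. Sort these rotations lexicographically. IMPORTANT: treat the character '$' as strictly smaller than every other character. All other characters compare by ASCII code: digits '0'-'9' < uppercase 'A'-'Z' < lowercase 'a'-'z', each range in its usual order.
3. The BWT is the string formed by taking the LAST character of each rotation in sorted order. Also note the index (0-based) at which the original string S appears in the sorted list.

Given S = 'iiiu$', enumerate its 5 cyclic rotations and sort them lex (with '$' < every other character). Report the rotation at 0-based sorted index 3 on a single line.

All 5 rotations (rotation i = S[i:]+S[:i]):
  rot[0] = iiiu$
  rot[1] = iiu$i
  rot[2] = iu$ii
  rot[3] = u$iii
  rot[4] = $iiiu
Sorted (with $ < everything):
  sorted[0] = $iiiu
  sorted[1] = iiiu$
  sorted[2] = iiu$i
  sorted[3] = iu$ii
  sorted[4] = u$iii
sorted[3] = iu$ii

Answer: iu$ii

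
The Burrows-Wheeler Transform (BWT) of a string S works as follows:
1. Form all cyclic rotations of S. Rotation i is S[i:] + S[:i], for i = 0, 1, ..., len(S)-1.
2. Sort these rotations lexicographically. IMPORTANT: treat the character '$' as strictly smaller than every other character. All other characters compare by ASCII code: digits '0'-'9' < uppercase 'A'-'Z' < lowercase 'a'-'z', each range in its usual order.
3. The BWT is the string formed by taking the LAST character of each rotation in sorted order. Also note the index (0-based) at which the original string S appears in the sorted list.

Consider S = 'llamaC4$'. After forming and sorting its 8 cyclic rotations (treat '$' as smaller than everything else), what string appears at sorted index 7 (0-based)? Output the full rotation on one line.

Answer: maC4$lla

Derivation:
All 8 rotations (rotation i = S[i:]+S[:i]):
  rot[0] = llamaC4$
  rot[1] = lamaC4$l
  rot[2] = amaC4$ll
  rot[3] = maC4$lla
  rot[4] = aC4$llam
  rot[5] = C4$llama
  rot[6] = 4$llamaC
  rot[7] = $llamaC4
Sorted (with $ < everything):
  sorted[0] = $llamaC4
  sorted[1] = 4$llamaC
  sorted[2] = C4$llama
  sorted[3] = aC4$llam
  sorted[4] = amaC4$ll
  sorted[5] = lamaC4$l
  sorted[6] = llamaC4$
  sorted[7] = maC4$lla
sorted[7] = maC4$lla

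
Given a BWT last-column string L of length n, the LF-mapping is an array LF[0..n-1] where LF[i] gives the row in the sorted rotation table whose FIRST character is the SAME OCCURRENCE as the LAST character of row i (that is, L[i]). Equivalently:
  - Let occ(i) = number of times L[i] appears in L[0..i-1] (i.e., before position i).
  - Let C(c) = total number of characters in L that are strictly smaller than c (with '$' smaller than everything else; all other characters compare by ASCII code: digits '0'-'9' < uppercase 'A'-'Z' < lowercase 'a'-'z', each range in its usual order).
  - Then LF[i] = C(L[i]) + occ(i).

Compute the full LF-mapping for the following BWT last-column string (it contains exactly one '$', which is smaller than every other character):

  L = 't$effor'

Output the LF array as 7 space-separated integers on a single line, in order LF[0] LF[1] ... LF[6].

Answer: 6 0 1 2 3 4 5

Derivation:
Char counts: '$':1, 'e':1, 'f':2, 'o':1, 'r':1, 't':1
C (first-col start): C('$')=0, C('e')=1, C('f')=2, C('o')=4, C('r')=5, C('t')=6
L[0]='t': occ=0, LF[0]=C('t')+0=6+0=6
L[1]='$': occ=0, LF[1]=C('$')+0=0+0=0
L[2]='e': occ=0, LF[2]=C('e')+0=1+0=1
L[3]='f': occ=0, LF[3]=C('f')+0=2+0=2
L[4]='f': occ=1, LF[4]=C('f')+1=2+1=3
L[5]='o': occ=0, LF[5]=C('o')+0=4+0=4
L[6]='r': occ=0, LF[6]=C('r')+0=5+0=5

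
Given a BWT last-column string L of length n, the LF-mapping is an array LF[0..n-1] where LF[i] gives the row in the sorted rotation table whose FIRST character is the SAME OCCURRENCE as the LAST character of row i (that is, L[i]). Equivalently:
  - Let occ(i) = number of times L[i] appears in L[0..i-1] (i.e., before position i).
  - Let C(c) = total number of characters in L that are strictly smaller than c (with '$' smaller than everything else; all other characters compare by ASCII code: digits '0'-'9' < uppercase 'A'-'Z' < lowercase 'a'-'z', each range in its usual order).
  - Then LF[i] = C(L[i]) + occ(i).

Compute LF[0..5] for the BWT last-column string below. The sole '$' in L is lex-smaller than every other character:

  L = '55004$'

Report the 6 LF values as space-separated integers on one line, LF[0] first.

Char counts: '$':1, '0':2, '4':1, '5':2
C (first-col start): C('$')=0, C('0')=1, C('4')=3, C('5')=4
L[0]='5': occ=0, LF[0]=C('5')+0=4+0=4
L[1]='5': occ=1, LF[1]=C('5')+1=4+1=5
L[2]='0': occ=0, LF[2]=C('0')+0=1+0=1
L[3]='0': occ=1, LF[3]=C('0')+1=1+1=2
L[4]='4': occ=0, LF[4]=C('4')+0=3+0=3
L[5]='$': occ=0, LF[5]=C('$')+0=0+0=0

Answer: 4 5 1 2 3 0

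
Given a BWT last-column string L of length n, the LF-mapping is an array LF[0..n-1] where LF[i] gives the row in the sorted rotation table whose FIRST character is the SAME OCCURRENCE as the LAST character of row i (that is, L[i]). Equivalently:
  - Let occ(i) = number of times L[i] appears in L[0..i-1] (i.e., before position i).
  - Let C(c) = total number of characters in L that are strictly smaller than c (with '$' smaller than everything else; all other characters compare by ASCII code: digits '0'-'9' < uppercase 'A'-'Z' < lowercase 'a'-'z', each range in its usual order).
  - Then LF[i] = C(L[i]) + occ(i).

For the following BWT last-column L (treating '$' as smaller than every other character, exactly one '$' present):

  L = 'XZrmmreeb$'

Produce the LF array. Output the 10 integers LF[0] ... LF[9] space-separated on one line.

Answer: 1 2 8 6 7 9 4 5 3 0

Derivation:
Char counts: '$':1, 'X':1, 'Z':1, 'b':1, 'e':2, 'm':2, 'r':2
C (first-col start): C('$')=0, C('X')=1, C('Z')=2, C('b')=3, C('e')=4, C('m')=6, C('r')=8
L[0]='X': occ=0, LF[0]=C('X')+0=1+0=1
L[1]='Z': occ=0, LF[1]=C('Z')+0=2+0=2
L[2]='r': occ=0, LF[2]=C('r')+0=8+0=8
L[3]='m': occ=0, LF[3]=C('m')+0=6+0=6
L[4]='m': occ=1, LF[4]=C('m')+1=6+1=7
L[5]='r': occ=1, LF[5]=C('r')+1=8+1=9
L[6]='e': occ=0, LF[6]=C('e')+0=4+0=4
L[7]='e': occ=1, LF[7]=C('e')+1=4+1=5
L[8]='b': occ=0, LF[8]=C('b')+0=3+0=3
L[9]='$': occ=0, LF[9]=C('$')+0=0+0=0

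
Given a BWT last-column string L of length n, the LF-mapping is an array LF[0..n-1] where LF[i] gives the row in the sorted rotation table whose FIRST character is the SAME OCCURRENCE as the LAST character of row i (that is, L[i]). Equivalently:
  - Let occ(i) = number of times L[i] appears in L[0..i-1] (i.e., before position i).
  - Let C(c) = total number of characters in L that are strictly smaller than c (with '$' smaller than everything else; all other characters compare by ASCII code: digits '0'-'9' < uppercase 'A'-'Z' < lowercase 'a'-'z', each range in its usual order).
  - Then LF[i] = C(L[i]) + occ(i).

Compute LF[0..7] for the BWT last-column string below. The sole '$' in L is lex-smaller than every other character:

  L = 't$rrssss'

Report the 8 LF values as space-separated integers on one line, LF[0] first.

Answer: 7 0 1 2 3 4 5 6

Derivation:
Char counts: '$':1, 'r':2, 's':4, 't':1
C (first-col start): C('$')=0, C('r')=1, C('s')=3, C('t')=7
L[0]='t': occ=0, LF[0]=C('t')+0=7+0=7
L[1]='$': occ=0, LF[1]=C('$')+0=0+0=0
L[2]='r': occ=0, LF[2]=C('r')+0=1+0=1
L[3]='r': occ=1, LF[3]=C('r')+1=1+1=2
L[4]='s': occ=0, LF[4]=C('s')+0=3+0=3
L[5]='s': occ=1, LF[5]=C('s')+1=3+1=4
L[6]='s': occ=2, LF[6]=C('s')+2=3+2=5
L[7]='s': occ=3, LF[7]=C('s')+3=3+3=6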